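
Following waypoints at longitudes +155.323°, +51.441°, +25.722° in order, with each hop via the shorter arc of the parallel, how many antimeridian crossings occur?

Leg 1: +155.323° → +51.441°, shortest Δλ = -103.882° (west) — does not cross 180°.
Leg 2: +51.441° → +25.722°, shortest Δλ = -25.719° (west) — does not cross 180°.
Total crossings: 0.

0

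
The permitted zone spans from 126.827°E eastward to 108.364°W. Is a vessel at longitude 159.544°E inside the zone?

Yes

Band width going east from +126.827° to -108.364°: ((-108.364 − 126.827) mod 360) = 124.809°.
Offset of +159.544° east of the west edge: ((159.544 − 126.827) mod 360) = 32.717°.
32.717° ≤ 124.809° ⇒ inside.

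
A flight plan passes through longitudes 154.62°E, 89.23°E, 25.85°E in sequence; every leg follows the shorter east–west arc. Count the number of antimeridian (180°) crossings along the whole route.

Leg 1: +154.62° → +89.23°, shortest Δλ = -65.39° (west) — does not cross 180°.
Leg 2: +89.23° → +25.85°, shortest Δλ = -63.38° (west) — does not cross 180°.
Total crossings: 0.

0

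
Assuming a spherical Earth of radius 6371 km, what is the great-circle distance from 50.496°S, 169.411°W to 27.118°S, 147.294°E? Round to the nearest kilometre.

Δλ = 147.294 − -169.411 = 316.705°; wrapped into (−180°, 180°]: -43.295°.
Δφ = -27.118 − -50.496 = 23.378°.
a = sin²(Δφ/2) + cos φ₁ · cos φ₂ · sin²(Δλ/2) = 0.118097.
c = 2·atan2(√a, √(1−a)) = 0.70161 rad → d = 6371·c ≈ 4469.94 km.

4470 km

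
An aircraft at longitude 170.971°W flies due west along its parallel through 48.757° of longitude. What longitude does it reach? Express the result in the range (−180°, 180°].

Start at -170.971°; shift −48.757° → -219.728°.
-219.728° lies outside (−180°, 180°]; add 360° → +140.272°.

140.272°E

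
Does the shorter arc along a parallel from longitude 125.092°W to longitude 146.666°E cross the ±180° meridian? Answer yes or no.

Yes

Naïve |146.666 − -125.092| = 271.758° > 180°, so the shorter arc goes the other way round — across 180°.
Signed shortest Δλ = ((146.666 − -125.092 + 180) mod 360) − 180 = -88.242°.
Going west by 88.242° from -125.092° passes through 180° before reaching +146.666°.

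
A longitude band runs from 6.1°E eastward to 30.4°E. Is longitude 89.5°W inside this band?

No

Band width going east from +6.1° to +30.4°: ((30.4 − 6.1) mod 360) = 24.3°.
Offset of -89.5° east of the west edge: ((-89.5 − 6.1) mod 360) = 264.4°.
264.4° > 24.3° ⇒ outside.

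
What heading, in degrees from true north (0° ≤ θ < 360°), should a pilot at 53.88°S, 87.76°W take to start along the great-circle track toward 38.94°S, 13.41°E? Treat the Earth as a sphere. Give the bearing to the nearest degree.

123°

Δλ = 13.41 − -87.76 = 101.17°.
θ = atan2( sin Δλ · cos φ₂ , cos φ₁ · sin φ₂ − sin φ₁ · cos φ₂ · cos Δλ )
  = atan2(0.76307, -0.49221) = 122.823° → normalised to [0°, 360°): 122.823°.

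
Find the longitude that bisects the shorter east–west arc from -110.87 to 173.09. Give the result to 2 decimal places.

Signed shortest Δλ from -110.87° to +173.09° is -76.04°.
Midpoint longitude = -110.87° + (-76.04°)/2 = -110.87° − 38.02° = -148.89°.
(The naïve average (-110.87 + +173.09)/2 = 31.11° is on the wrong side of the globe.)

-148.89°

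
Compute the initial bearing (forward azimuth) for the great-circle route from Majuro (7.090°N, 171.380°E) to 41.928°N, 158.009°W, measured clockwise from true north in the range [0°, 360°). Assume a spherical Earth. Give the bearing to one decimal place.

Δλ = -158.009 − 171.380 = -329.389°; wrapped into (−180°, 180°]: 30.611°.
θ = atan2( sin Δλ · cos φ₂ , cos φ₁ · sin φ₂ − sin φ₁ · cos φ₂ · cos Δλ )
  = atan2(0.37884, 0.58405) = 32.969° → normalised to [0°, 360°): 32.969°.

33.0°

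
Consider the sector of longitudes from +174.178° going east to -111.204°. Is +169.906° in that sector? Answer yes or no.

No

Band width going east from +174.178° to -111.204°: ((-111.204 − 174.178) mod 360) = 74.618°.
Offset of +169.906° east of the west edge: ((169.906 − 174.178) mod 360) = 355.728°.
355.728° > 74.618° ⇒ outside.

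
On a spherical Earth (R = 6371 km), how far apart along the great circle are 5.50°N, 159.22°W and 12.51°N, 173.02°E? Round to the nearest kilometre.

3144 km

Δλ = 173.02 − -159.22 = 332.24°; wrapped into (−180°, 180°]: -27.76°.
Δφ = 12.51 − 5.50 = 7.01°.
a = sin²(Δφ/2) + cos φ₁ · cos φ₂ · sin²(Δλ/2) = 0.059659.
c = 2·atan2(√a, √(1−a)) = 0.49350 rad → d = 6371·c ≈ 3144.08 km.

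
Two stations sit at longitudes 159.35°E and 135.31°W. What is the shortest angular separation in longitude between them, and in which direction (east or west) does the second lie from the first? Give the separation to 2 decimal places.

Raw difference: -135.31 − 159.35 = -294.66°.
Normalise into (−180°, 180°]: -294.66° + 360° = 65.34°.
Positive ⇒ the second point lies to the east; separation 65.34°.

65.34° east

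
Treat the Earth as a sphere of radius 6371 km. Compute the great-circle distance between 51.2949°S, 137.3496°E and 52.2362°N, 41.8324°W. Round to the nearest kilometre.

Δλ = -41.8324 − 137.3496 = -179.1820°.
Δφ = 52.2362 − -51.2949 = 103.5311°.
a = sin²(Δφ/2) + cos φ₁ · cos φ₂ · sin²(Δλ/2) = 0.999913.
c = 2·atan2(√a, √(1−a)) = 3.12294 rad → d = 6371·c ≈ 19896.24 km.

19896 km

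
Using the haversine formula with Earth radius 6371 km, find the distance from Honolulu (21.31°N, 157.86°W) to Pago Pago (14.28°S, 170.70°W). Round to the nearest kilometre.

Δλ = -170.70 − -157.86 = -12.84°.
Δφ = -14.28 − 21.31 = -35.59°.
a = sin²(Δφ/2) + cos φ₁ · cos φ₂ · sin²(Δλ/2) = 0.104687.
c = 2·atan2(√a, √(1−a)) = 0.65897 rad → d = 6371·c ≈ 4198.27 km.

4198 km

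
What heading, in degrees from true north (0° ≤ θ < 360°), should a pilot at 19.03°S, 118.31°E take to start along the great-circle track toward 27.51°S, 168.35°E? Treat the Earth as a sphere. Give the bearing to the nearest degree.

Δλ = 168.35 − 118.31 = 50.04°.
θ = atan2( sin Δλ · cos φ₂ , cos φ₁ · sin φ₂ − sin φ₁ · cos φ₂ · cos Δλ )
  = atan2(0.67983, -0.25092) = 110.259° → normalised to [0°, 360°): 110.259°.

110°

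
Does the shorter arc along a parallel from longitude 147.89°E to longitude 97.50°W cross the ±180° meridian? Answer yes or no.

Yes

Naïve |-97.50 − 147.89| = 245.39° > 180°, so the shorter arc goes the other way round — across 180°.
Signed shortest Δλ = ((-97.50 − 147.89 + 180) mod 360) − 180 = 114.61°.
Going east by 114.61° from +147.89° passes through 180° before reaching -97.50°.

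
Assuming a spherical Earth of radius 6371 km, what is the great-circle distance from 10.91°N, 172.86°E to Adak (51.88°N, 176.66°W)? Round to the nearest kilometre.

4653 km

Δλ = -176.66 − 172.86 = -349.52°; wrapped into (−180°, 180°]: 10.48°.
Δφ = 51.88 − 10.91 = 40.97°.
a = sin²(Δφ/2) + cos φ₁ · cos φ₂ · sin²(Δλ/2) = 0.127529.
c = 2·atan2(√a, √(1−a)) = 0.73035 rad → d = 6371·c ≈ 4653.06 km.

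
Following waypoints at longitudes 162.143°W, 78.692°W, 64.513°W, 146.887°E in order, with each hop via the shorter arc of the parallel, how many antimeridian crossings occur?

1

Leg 1: -162.143° → -78.692°, shortest Δλ = 83.451° (east) — does not cross 180°.
Leg 2: -78.692° → -64.513°, shortest Δλ = 14.179° (east) — does not cross 180°.
Leg 3: -64.513° → +146.887°, shortest Δλ = -148.6° (west) — crosses 180°.
Total crossings: 1.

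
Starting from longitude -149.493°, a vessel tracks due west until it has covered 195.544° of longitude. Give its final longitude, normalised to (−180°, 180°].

Start at -149.493°; shift −195.544° → -345.037°.
-345.037° lies outside (−180°, 180°]; add 360° → +14.963°.

+14.963°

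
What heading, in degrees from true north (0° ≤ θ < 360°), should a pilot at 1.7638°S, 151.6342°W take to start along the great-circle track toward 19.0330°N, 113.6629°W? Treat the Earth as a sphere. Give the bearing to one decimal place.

59.0°

Δλ = -113.6629 − -151.6342 = 37.9713°.
θ = atan2( sin Δλ · cos φ₂ , cos φ₁ · sin φ₂ − sin φ₁ · cos φ₂ · cos Δλ )
  = atan2(0.58163, 0.34890) = 59.042° → normalised to [0°, 360°): 59.042°.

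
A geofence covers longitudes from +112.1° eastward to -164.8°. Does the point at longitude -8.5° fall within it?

No

Band width going east from +112.1° to -164.8°: ((-164.8 − 112.1) mod 360) = 83.1°.
Offset of -8.5° east of the west edge: ((-8.5 − 112.1) mod 360) = 239.4°.
239.4° > 83.1° ⇒ outside.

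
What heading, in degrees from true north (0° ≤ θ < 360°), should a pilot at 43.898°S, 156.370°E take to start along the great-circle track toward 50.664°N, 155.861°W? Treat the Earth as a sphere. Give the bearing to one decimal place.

28.8°

Δλ = -155.861 − 156.370 = -312.231°; wrapped into (−180°, 180°]: 47.769°.
θ = atan2( sin Δλ · cos φ₂ , cos φ₁ · sin φ₂ − sin φ₁ · cos φ₂ · cos Δλ )
  = atan2(0.46934, 0.85273) = 28.828° → normalised to [0°, 360°): 28.828°.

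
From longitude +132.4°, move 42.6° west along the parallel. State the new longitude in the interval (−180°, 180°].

Start at +132.4°; shift −42.6° → +89.8°.
+89.8° already lies in (−180°, 180°].

+89.8°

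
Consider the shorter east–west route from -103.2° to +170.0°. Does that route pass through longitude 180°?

Naïve |170.0 − -103.2| = 273.2° > 180°, so the shorter arc goes the other way round — across 180°.
Signed shortest Δλ = ((170.0 − -103.2 + 180) mod 360) − 180 = -86.8°.
Going west by 86.8° from -103.2° passes through 180° before reaching +170.0°.

Yes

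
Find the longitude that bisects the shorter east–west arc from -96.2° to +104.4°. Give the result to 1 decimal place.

Signed shortest Δλ from -96.2° to +104.4° is -159.4°.
Midpoint longitude = -96.2° + (-159.4°)/2 = -96.2° − 79.7° = -175.9°.
(The naïve average (-96.2 + +104.4)/2 = 4.1° is on the wrong side of the globe.)

-175.9°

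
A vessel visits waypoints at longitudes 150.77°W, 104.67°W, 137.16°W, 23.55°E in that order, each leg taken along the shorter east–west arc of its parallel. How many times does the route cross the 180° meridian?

Leg 1: -150.77° → -104.67°, shortest Δλ = 46.1° (east) — does not cross 180°.
Leg 2: -104.67° → -137.16°, shortest Δλ = -32.49° (west) — does not cross 180°.
Leg 3: -137.16° → +23.55°, shortest Δλ = 160.71° (east) — does not cross 180°.
Total crossings: 0.

0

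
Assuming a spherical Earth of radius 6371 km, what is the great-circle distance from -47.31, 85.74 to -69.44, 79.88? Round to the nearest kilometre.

Δλ = 79.88 − 85.74 = -5.86°.
Δφ = -69.44 − -47.31 = -22.13°.
a = sin²(Δφ/2) + cos φ₁ · cos φ₂ · sin²(Δλ/2) = 0.037456.
c = 2·atan2(√a, √(1−a)) = 0.38953 rad → d = 6371·c ≈ 2481.70 km.

2482 km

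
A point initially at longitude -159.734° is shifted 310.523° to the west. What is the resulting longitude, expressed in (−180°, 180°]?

-110.257°

Start at -159.734°; shift −310.523° → -470.257°.
-470.257° lies outside (−180°, 180°]; add 360° → -110.257°.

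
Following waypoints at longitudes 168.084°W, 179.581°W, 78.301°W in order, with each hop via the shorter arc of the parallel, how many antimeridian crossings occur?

Leg 1: -168.084° → -179.581°, shortest Δλ = -11.497° (west) — does not cross 180°.
Leg 2: -179.581° → -78.301°, shortest Δλ = 101.28° (east) — does not cross 180°.
Total crossings: 0.

0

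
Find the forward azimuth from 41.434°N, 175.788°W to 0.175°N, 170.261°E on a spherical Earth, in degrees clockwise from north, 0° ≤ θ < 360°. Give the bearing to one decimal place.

Δλ = 170.261 − -175.788 = 346.049°; wrapped into (−180°, 180°]: -13.951°.
θ = atan2( sin Δλ · cos φ₂ , cos φ₁ · sin φ₂ − sin φ₁ · cos φ₂ · cos Δλ )
  = atan2(-0.24109, -0.63994) = -159.357° → normalised to [0°, 360°): 200.643°.

200.6°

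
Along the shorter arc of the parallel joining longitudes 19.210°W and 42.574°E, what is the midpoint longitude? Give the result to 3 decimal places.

Signed shortest Δλ from -19.210° to +42.574° is +61.784°.
Midpoint longitude = -19.210° + (+61.784°)/2 = -19.210° + 30.892° = +11.682°.

11.682°E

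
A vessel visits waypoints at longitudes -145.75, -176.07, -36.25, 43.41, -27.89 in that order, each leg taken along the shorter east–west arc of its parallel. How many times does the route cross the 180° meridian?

Leg 1: -145.75° → -176.07°, shortest Δλ = -30.32° (west) — does not cross 180°.
Leg 2: -176.07° → -36.25°, shortest Δλ = 139.82° (east) — does not cross 180°.
Leg 3: -36.25° → +43.41°, shortest Δλ = 79.66° (east) — does not cross 180°.
Leg 4: +43.41° → -27.89°, shortest Δλ = -71.3° (west) — does not cross 180°.
Total crossings: 0.

0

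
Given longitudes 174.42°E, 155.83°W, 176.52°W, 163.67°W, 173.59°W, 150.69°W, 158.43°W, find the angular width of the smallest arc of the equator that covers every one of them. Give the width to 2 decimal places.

Sort the longitudes: -176.52°, -173.59°, -163.67°, -158.43°, -155.83°, -150.69°, +174.42°.
Eastward gaps between consecutive values (wrapping around): 2.93°, 9.92°, 5.24°, 2.60°, 5.14°, 325.11°, 9.06°.
Largest gap = 325.11° ⇒ minimal covering band is its complement: 360° − 325.11° = 34.89°.
Band runs from +174.42° eastward to -150.69°, crossing the antimeridian.

34.89°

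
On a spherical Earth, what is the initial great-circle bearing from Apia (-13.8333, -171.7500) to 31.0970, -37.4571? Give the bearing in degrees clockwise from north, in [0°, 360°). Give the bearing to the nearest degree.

60°

Δλ = -37.4571 − -171.7500 = 134.2929°.
θ = atan2( sin Δλ · cos φ₂ , cos φ₁ · sin φ₂ − sin φ₁ · cos φ₂ · cos Δλ )
  = atan2(0.61292, 0.35853) = 59.674° → normalised to [0°, 360°): 59.674°.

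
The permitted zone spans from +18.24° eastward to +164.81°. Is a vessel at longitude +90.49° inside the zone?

Yes

Band width going east from +18.24° to +164.81°: ((164.81 − 18.24) mod 360) = 146.57°.
Offset of +90.49° east of the west edge: ((90.49 − 18.24) mod 360) = 72.25°.
72.25° ≤ 146.57° ⇒ inside.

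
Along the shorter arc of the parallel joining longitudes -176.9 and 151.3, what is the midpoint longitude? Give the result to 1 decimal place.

Signed shortest Δλ from -176.9° to +151.3° is -31.8°.
Midpoint longitude = -176.9° + (-31.8°)/2 = -176.9° − 15.9° = -192.8°.
Normalise into (−180°, 180°]: +167.2°.
(The naïve average (-176.9 + +151.3)/2 = -12.8° is on the wrong side of the globe.)

+167.2°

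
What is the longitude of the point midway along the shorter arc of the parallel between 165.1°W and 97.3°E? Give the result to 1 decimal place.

146.1°E

Signed shortest Δλ from -165.1° to +97.3° is -97.6°.
Midpoint longitude = -165.1° + (-97.6°)/2 = -165.1° − 48.8° = -213.9°.
Normalise into (−180°, 180°]: +146.1°.
(The naïve average (-165.1 + +97.3)/2 = -33.9° is on the wrong side of the globe.)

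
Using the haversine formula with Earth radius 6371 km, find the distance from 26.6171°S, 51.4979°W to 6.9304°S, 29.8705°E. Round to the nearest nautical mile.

Δλ = 29.8705 − -51.4979 = 81.3684°.
Δφ = -6.9304 − -26.6171 = 19.6867°.
a = sin²(Δφ/2) + cos φ₁ · cos φ₂ · sin²(Δλ/2) = 0.406372.
c = 2·atan2(√a, √(1−a)) = 1.38243 rad → d = 6371·c ≈ 8807.46 km ≈ 4755.65 nmi.

4756 nmi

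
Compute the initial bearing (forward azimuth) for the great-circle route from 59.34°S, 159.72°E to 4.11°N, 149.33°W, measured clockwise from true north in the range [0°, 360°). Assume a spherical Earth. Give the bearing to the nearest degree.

Δλ = -149.33 − 159.72 = -309.05°; wrapped into (−180°, 180°]: 50.95°.
θ = atan2( sin Δλ · cos φ₂ , cos φ₁ · sin φ₂ − sin φ₁ · cos φ₂ · cos Δλ )
  = atan2(0.77460, 0.57708) = 53.314° → normalised to [0°, 360°): 53.314°.

53°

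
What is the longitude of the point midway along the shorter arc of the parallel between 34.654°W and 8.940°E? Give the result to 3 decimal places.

Signed shortest Δλ from -34.654° to +8.940° is +43.594°.
Midpoint longitude = -34.654° + (+43.594°)/2 = -34.654° + 21.797° = -12.857°.

12.857°W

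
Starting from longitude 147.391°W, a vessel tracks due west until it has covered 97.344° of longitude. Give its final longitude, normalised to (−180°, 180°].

115.265°E

Start at -147.391°; shift −97.344° → -244.735°.
-244.735° lies outside (−180°, 180°]; add 360° → +115.265°.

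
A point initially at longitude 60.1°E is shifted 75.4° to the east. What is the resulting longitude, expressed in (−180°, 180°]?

Start at +60.1°; shift +75.4° → +135.5°.
+135.5° already lies in (−180°, 180°].

135.5°E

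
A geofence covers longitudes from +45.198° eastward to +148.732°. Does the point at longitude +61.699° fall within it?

Yes

Band width going east from +45.198° to +148.732°: ((148.732 − 45.198) mod 360) = 103.534°.
Offset of +61.699° east of the west edge: ((61.699 − 45.198) mod 360) = 16.501°.
16.501° ≤ 103.534° ⇒ inside.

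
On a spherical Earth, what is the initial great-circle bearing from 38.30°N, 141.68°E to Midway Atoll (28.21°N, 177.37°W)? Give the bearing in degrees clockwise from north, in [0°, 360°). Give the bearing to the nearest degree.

94°

Δλ = -177.37 − 141.68 = -319.05°; wrapped into (−180°, 180°]: 40.95°.
θ = atan2( sin Δλ · cos φ₂ , cos φ₁ · sin φ₂ − sin φ₁ · cos φ₂ · cos Δλ )
  = atan2(0.57755, -0.04154) = 94.114° → normalised to [0°, 360°): 94.114°.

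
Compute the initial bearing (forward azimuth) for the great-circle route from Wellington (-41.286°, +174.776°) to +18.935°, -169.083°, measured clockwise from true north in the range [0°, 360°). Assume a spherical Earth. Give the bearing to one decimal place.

17.3°

Δλ = -169.083 − 174.776 = -343.859°; wrapped into (−180°, 180°]: 16.141°.
θ = atan2( sin Δλ · cos φ₂ , cos φ₁ · sin φ₂ − sin φ₁ · cos φ₂ · cos Δλ )
  = atan2(0.26296, 0.84335) = 17.318° → normalised to [0°, 360°): 17.318°.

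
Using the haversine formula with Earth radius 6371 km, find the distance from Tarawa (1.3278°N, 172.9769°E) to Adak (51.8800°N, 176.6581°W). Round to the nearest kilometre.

5704 km

Δλ = -176.6581 − 172.9769 = -349.6350°; wrapped into (−180°, 180°]: 10.3650°.
Δφ = 51.8800 − 1.3278 = 50.5522°.
a = sin²(Δφ/2) + cos φ₁ · cos φ₂ · sin²(Δλ/2) = 0.187348.
c = 2·atan2(√a, √(1−a)) = 0.89528 rad → d = 6371·c ≈ 5703.80 km.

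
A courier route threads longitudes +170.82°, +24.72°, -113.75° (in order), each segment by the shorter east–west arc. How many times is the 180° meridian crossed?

Leg 1: +170.82° → +24.72°, shortest Δλ = -146.1° (west) — does not cross 180°.
Leg 2: +24.72° → -113.75°, shortest Δλ = -138.47° (west) — does not cross 180°.
Total crossings: 0.

0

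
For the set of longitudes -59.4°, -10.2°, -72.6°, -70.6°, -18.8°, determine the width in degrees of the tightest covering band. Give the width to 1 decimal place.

62.4°

Sort the longitudes: -72.6°, -70.6°, -59.4°, -18.8°, -10.2°.
Eastward gaps between consecutive values (wrapping around): 2.0°, 11.2°, 40.6°, 8.6°, 297.6°.
Largest gap = 297.6° ⇒ minimal covering band is its complement: 360° − 297.6° = 62.4°.
Band runs from -72.6° eastward to -10.2°.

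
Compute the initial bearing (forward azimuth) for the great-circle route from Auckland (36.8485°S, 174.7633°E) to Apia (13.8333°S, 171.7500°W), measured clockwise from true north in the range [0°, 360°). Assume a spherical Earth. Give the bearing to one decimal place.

31.1°

Δλ = -171.7500 − 174.7633 = -346.5133°; wrapped into (−180°, 180°]: 13.4867°.
θ = atan2( sin Δλ · cos φ₂ , cos φ₁ · sin φ₂ − sin φ₁ · cos φ₂ · cos Δλ )
  = atan2(0.22646, 0.37492) = 31.133° → normalised to [0°, 360°): 31.133°.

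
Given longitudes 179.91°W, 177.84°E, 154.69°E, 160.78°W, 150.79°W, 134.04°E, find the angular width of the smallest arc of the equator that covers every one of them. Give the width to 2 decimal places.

75.17°

Sort the longitudes: -179.91°, -160.78°, -150.79°, +134.04°, +154.69°, +177.84°.
Eastward gaps between consecutive values (wrapping around): 19.13°, 9.99°, 284.83°, 20.65°, 23.15°, 2.25°.
Largest gap = 284.83° ⇒ minimal covering band is its complement: 360° − 284.83° = 75.17°.
Band runs from +134.04° eastward to -150.79°, crossing the antimeridian.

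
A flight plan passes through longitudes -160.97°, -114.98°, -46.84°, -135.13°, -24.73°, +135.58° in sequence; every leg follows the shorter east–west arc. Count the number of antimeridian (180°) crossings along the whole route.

Leg 1: -160.97° → -114.98°, shortest Δλ = 45.99° (east) — does not cross 180°.
Leg 2: -114.98° → -46.84°, shortest Δλ = 68.14° (east) — does not cross 180°.
Leg 3: -46.84° → -135.13°, shortest Δλ = -88.29° (west) — does not cross 180°.
Leg 4: -135.13° → -24.73°, shortest Δλ = 110.4° (east) — does not cross 180°.
Leg 5: -24.73° → +135.58°, shortest Δλ = 160.31° (east) — does not cross 180°.
Total crossings: 0.

0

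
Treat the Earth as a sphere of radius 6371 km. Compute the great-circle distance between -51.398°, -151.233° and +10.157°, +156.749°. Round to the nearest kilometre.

8463 km

Δλ = 156.749 − -151.233 = 307.982°; wrapped into (−180°, 180°]: -52.018°.
Δφ = 10.157 − -51.398 = 61.555°.
a = sin²(Δφ/2) + cos φ₁ · cos φ₂ · sin²(Δλ/2) = 0.379935.
c = 2·atan2(√a, √(1−a)) = 1.32830 rad → d = 6371·c ≈ 8462.58 km.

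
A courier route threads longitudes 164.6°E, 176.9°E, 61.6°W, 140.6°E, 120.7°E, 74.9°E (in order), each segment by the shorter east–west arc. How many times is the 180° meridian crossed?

Leg 1: +164.6° → +176.9°, shortest Δλ = 12.3° (east) — does not cross 180°.
Leg 2: +176.9° → -61.6°, shortest Δλ = 121.5° (east) — crosses 180°.
Leg 3: -61.6° → +140.6°, shortest Δλ = -157.8° (west) — crosses 180°.
Leg 4: +140.6° → +120.7°, shortest Δλ = -19.9° (west) — does not cross 180°.
Leg 5: +120.7° → +74.9°, shortest Δλ = -45.8° (west) — does not cross 180°.
Total crossings: 2.

2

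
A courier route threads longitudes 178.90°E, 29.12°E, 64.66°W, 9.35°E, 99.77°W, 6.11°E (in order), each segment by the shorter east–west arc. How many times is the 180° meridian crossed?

Leg 1: +178.90° → +29.12°, shortest Δλ = -149.78° (west) — does not cross 180°.
Leg 2: +29.12° → -64.66°, shortest Δλ = -93.78° (west) — does not cross 180°.
Leg 3: -64.66° → +9.35°, shortest Δλ = 74.01° (east) — does not cross 180°.
Leg 4: +9.35° → -99.77°, shortest Δλ = -109.12° (west) — does not cross 180°.
Leg 5: -99.77° → +6.11°, shortest Δλ = 105.88° (east) — does not cross 180°.
Total crossings: 0.

0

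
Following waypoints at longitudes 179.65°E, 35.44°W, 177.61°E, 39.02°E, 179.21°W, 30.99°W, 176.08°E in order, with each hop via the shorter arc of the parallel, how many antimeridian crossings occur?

Leg 1: +179.65° → -35.44°, shortest Δλ = 144.91° (east) — crosses 180°.
Leg 2: -35.44° → +177.61°, shortest Δλ = -146.95° (west) — crosses 180°.
Leg 3: +177.61° → +39.02°, shortest Δλ = -138.59° (west) — does not cross 180°.
Leg 4: +39.02° → -179.21°, shortest Δλ = 141.77° (east) — crosses 180°.
Leg 5: -179.21° → -30.99°, shortest Δλ = 148.22° (east) — does not cross 180°.
Leg 6: -30.99° → +176.08°, shortest Δλ = -152.93° (west) — crosses 180°.
Total crossings: 4.

4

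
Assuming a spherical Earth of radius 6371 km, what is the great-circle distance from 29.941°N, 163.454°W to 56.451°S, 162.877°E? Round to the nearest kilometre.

Δλ = 162.877 − -163.454 = 326.331°; wrapped into (−180°, 180°]: -33.669°.
Δφ = -56.451 − 29.941 = -86.392°.
a = sin²(Δφ/2) + cos φ₁ · cos φ₂ · sin²(Δλ/2) = 0.508701.
c = 2·atan2(√a, √(1−a)) = 1.58820 rad → d = 6371·c ≈ 10118.42 km.

10118 km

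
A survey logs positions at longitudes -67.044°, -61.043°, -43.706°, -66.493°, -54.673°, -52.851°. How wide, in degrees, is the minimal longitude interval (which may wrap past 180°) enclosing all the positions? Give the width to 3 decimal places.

23.338°

Sort the longitudes: -67.044°, -66.493°, -61.043°, -54.673°, -52.851°, -43.706°.
Eastward gaps between consecutive values (wrapping around): 0.551°, 5.450°, 6.370°, 1.822°, 9.145°, 336.662°.
Largest gap = 336.662° ⇒ minimal covering band is its complement: 360° − 336.662° = 23.338°.
Band runs from -67.044° eastward to -43.706°.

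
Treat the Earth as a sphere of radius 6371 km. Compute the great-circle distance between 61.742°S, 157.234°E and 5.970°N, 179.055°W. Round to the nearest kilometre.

7801 km

Δλ = -179.055 − 157.234 = -336.289°; wrapped into (−180°, 180°]: 23.711°.
Δφ = 5.970 − -61.742 = 67.712°.
a = sin²(Δφ/2) + cos φ₁ · cos φ₂ · sin²(Δλ/2) = 0.330243.
c = 2·atan2(√a, √(1−a)) = 1.22440 rad → d = 6371·c ≈ 7800.63 km.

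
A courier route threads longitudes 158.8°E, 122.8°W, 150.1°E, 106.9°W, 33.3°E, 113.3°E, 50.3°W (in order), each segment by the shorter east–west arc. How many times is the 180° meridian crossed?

Leg 1: +158.8° → -122.8°, shortest Δλ = 78.4° (east) — crosses 180°.
Leg 2: -122.8° → +150.1°, shortest Δλ = -87.1° (west) — crosses 180°.
Leg 3: +150.1° → -106.9°, shortest Δλ = 103.0° (east) — crosses 180°.
Leg 4: -106.9° → +33.3°, shortest Δλ = 140.2° (east) — does not cross 180°.
Leg 5: +33.3° → +113.3°, shortest Δλ = 80.0° (east) — does not cross 180°.
Leg 6: +113.3° → -50.3°, shortest Δλ = -163.6° (west) — does not cross 180°.
Total crossings: 3.

3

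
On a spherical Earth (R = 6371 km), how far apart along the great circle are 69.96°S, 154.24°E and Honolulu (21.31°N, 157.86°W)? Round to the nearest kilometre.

Δλ = -157.86 − 154.24 = -312.10°; wrapped into (−180°, 180°]: 47.90°.
Δφ = 21.31 − -69.96 = 91.27°.
a = sin²(Δφ/2) + cos φ₁ · cos φ₂ · sin²(Δλ/2) = 0.563690.
c = 2·atan2(√a, √(1−a)) = 1.69852 rad → d = 6371·c ≈ 10821.29 km.

10821 km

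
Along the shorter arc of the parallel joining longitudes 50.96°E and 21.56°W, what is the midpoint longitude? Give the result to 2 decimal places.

Signed shortest Δλ from +50.96° to -21.56° is -72.52°.
Midpoint longitude = +50.96° + (-72.52°)/2 = +50.96° − 36.26° = +14.70°.

14.70°E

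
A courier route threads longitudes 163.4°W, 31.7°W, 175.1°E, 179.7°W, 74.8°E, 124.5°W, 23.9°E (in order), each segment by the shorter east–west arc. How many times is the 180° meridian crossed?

4

Leg 1: -163.4° → -31.7°, shortest Δλ = 131.7° (east) — does not cross 180°.
Leg 2: -31.7° → +175.1°, shortest Δλ = -153.2° (west) — crosses 180°.
Leg 3: +175.1° → -179.7°, shortest Δλ = 5.2° (east) — crosses 180°.
Leg 4: -179.7° → +74.8°, shortest Δλ = -105.5° (west) — crosses 180°.
Leg 5: +74.8° → -124.5°, shortest Δλ = 160.7° (east) — crosses 180°.
Leg 6: -124.5° → +23.9°, shortest Δλ = 148.4° (east) — does not cross 180°.
Total crossings: 4.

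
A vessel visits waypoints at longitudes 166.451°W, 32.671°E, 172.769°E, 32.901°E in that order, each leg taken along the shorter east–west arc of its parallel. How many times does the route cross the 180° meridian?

Leg 1: -166.451° → +32.671°, shortest Δλ = -160.878° (west) — crosses 180°.
Leg 2: +32.671° → +172.769°, shortest Δλ = 140.098° (east) — does not cross 180°.
Leg 3: +172.769° → +32.901°, shortest Δλ = -139.868° (west) — does not cross 180°.
Total crossings: 1.

1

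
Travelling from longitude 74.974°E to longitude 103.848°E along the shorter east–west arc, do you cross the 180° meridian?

No

Signed shortest Δλ = ((103.848 − 74.974 + 180) mod 360) − 180 = 28.874°.
Going east by 28.874° from +74.974° reaches +103.848° without touching 180°.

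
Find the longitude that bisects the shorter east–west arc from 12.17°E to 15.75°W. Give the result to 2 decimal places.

1.79°W

Signed shortest Δλ from +12.17° to -15.75° is -27.92°.
Midpoint longitude = +12.17° + (-27.92°)/2 = +12.17° − 13.96° = -1.79°.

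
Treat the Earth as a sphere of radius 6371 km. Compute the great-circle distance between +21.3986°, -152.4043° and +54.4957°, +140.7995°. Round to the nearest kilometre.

6597 km

Δλ = 140.7995 − -152.4043 = 293.2038°; wrapped into (−180°, 180°]: -66.7962°.
Δφ = 54.4957 − 21.3986 = 33.0971°.
a = sin²(Δφ/2) + cos φ₁ · cos φ₂ · sin²(Δλ/2) = 0.244967.
c = 2·atan2(√a, √(1−a)) = 1.03553 rad → d = 6371·c ≈ 6597.39 km.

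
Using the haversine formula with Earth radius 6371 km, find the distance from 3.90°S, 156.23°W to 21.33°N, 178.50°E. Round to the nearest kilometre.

Δλ = 178.50 − -156.23 = 334.73°; wrapped into (−180°, 180°]: -25.27°.
Δφ = 21.33 − -3.90 = 25.23°.
a = sin²(Δφ/2) + cos φ₁ · cos φ₂ · sin²(Δλ/2) = 0.092164.
c = 2·atan2(√a, √(1−a)) = 0.61691 rad → d = 6371·c ≈ 3930.32 km.

3930 km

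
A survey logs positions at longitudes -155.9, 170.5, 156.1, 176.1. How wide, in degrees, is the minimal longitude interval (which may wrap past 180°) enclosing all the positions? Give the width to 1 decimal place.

48.0°

Sort the longitudes: -155.9°, +156.1°, +170.5°, +176.1°.
Eastward gaps between consecutive values (wrapping around): 312.0°, 14.4°, 5.6°, 28.0°.
Largest gap = 312.0° ⇒ minimal covering band is its complement: 360° − 312.0° = 48.0°.
Band runs from +156.1° eastward to -155.9°, crossing the antimeridian.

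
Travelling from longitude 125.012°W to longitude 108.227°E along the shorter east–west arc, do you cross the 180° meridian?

Naïve |108.227 − -125.012| = 233.239° > 180°, so the shorter arc goes the other way round — across 180°.
Signed shortest Δλ = ((108.227 − -125.012 + 180) mod 360) − 180 = -126.761°.
Going west by 126.761° from -125.012° passes through 180° before reaching +108.227°.

Yes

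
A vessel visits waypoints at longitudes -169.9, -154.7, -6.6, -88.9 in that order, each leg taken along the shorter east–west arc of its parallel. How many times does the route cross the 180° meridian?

Leg 1: -169.9° → -154.7°, shortest Δλ = 15.2° (east) — does not cross 180°.
Leg 2: -154.7° → -6.6°, shortest Δλ = 148.1° (east) — does not cross 180°.
Leg 3: -6.6° → -88.9°, shortest Δλ = -82.3° (west) — does not cross 180°.
Total crossings: 0.

0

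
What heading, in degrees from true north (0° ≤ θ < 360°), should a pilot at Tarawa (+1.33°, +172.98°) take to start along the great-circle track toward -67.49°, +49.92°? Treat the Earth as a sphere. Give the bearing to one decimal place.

199.3°

Δλ = 49.92 − 172.98 = -123.06°.
θ = atan2( sin Δλ · cos φ₂ , cos φ₁ · sin φ₂ − sin φ₁ · cos φ₂ · cos Δλ )
  = atan2(-0.32086, -0.91872) = -160.748° → normalised to [0°, 360°): 199.252°.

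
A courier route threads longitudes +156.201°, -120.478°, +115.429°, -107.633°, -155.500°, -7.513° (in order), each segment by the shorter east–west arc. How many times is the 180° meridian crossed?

Leg 1: +156.201° → -120.478°, shortest Δλ = 83.321° (east) — crosses 180°.
Leg 2: -120.478° → +115.429°, shortest Δλ = -124.093° (west) — crosses 180°.
Leg 3: +115.429° → -107.633°, shortest Δλ = 136.938° (east) — crosses 180°.
Leg 4: -107.633° → -155.500°, shortest Δλ = -47.867° (west) — does not cross 180°.
Leg 5: -155.500° → -7.513°, shortest Δλ = 147.987° (east) — does not cross 180°.
Total crossings: 3.

3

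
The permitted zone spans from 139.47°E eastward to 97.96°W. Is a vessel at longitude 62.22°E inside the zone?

No

Band width going east from +139.47° to -97.96°: ((-97.96 − 139.47) mod 360) = 122.57°.
Offset of +62.22° east of the west edge: ((62.22 − 139.47) mod 360) = 282.75°.
282.75° > 122.57° ⇒ outside.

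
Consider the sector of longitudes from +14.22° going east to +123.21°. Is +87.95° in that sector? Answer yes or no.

Band width going east from +14.22° to +123.21°: ((123.21 − 14.22) mod 360) = 108.99°.
Offset of +87.95° east of the west edge: ((87.95 − 14.22) mod 360) = 73.73°.
73.73° ≤ 108.99° ⇒ inside.

Yes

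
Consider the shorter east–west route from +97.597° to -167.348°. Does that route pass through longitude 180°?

Yes

Naïve |-167.348 − 97.597| = 264.945° > 180°, so the shorter arc goes the other way round — across 180°.
Signed shortest Δλ = ((-167.348 − 97.597 + 180) mod 360) − 180 = 95.055°.
Going east by 95.055° from +97.597° passes through 180° before reaching -167.348°.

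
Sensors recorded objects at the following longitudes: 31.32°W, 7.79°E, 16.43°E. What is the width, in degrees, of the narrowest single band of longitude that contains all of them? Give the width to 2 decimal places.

Sort the longitudes: -31.32°, +7.79°, +16.43°.
Eastward gaps between consecutive values (wrapping around): 39.11°, 8.64°, 312.25°.
Largest gap = 312.25° ⇒ minimal covering band is its complement: 360° − 312.25° = 47.75°.
Band runs from -31.32° eastward to +16.43°.

47.75°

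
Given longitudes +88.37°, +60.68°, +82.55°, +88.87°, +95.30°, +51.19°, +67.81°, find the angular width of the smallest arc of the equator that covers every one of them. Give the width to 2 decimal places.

Sort the longitudes: +51.19°, +60.68°, +67.81°, +82.55°, +88.37°, +88.87°, +95.30°.
Eastward gaps between consecutive values (wrapping around): 9.49°, 7.13°, 14.74°, 5.82°, 0.50°, 6.43°, 315.89°.
Largest gap = 315.89° ⇒ minimal covering band is its complement: 360° − 315.89° = 44.11°.
Band runs from +51.19° eastward to +95.30°.

44.11°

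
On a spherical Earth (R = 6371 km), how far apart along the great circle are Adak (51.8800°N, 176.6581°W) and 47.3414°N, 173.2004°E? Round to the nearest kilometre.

Δλ = 173.2004 − -176.6581 = 349.8585°; wrapped into (−180°, 180°]: -10.1415°.
Δφ = 47.3414 − 51.8800 = -4.5386°.
a = sin²(Δφ/2) + cos φ₁ · cos φ₂ · sin²(Δλ/2) = 0.004836.
c = 2·atan2(√a, √(1−a)) = 0.13919 rad → d = 6371·c ≈ 886.79 km.

887 km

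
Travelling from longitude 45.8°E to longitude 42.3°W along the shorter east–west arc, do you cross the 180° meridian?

No

Signed shortest Δλ = ((-42.3 − 45.8 + 180) mod 360) − 180 = -88.1°.
Going west by 88.1° from +45.8° reaches -42.3° without touching 180°.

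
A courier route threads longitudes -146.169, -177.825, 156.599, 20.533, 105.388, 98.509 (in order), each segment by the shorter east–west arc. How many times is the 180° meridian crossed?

Leg 1: -146.169° → -177.825°, shortest Δλ = -31.656° (west) — does not cross 180°.
Leg 2: -177.825° → +156.599°, shortest Δλ = -25.576° (west) — crosses 180°.
Leg 3: +156.599° → +20.533°, shortest Δλ = -136.066° (west) — does not cross 180°.
Leg 4: +20.533° → +105.388°, shortest Δλ = 84.855° (east) — does not cross 180°.
Leg 5: +105.388° → +98.509°, shortest Δλ = -6.879° (west) — does not cross 180°.
Total crossings: 1.

1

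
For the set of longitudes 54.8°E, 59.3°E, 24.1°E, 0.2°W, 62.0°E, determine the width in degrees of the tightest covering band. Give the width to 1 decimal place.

62.2°

Sort the longitudes: -0.2°, +24.1°, +54.8°, +59.3°, +62.0°.
Eastward gaps between consecutive values (wrapping around): 24.3°, 30.7°, 4.5°, 2.7°, 297.8°.
Largest gap = 297.8° ⇒ minimal covering band is its complement: 360° − 297.8° = 62.2°.
Band runs from -0.2° eastward to +62.0°.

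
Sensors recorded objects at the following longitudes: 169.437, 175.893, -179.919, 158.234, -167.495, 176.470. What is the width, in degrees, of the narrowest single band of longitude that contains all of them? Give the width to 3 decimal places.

Sort the longitudes: -179.919°, -167.495°, +158.234°, +169.437°, +175.893°, +176.470°.
Eastward gaps between consecutive values (wrapping around): 12.424°, 325.729°, 11.203°, 6.456°, 0.577°, 3.611°.
Largest gap = 325.729° ⇒ minimal covering band is its complement: 360° − 325.729° = 34.271°.
Band runs from +158.234° eastward to -167.495°, crossing the antimeridian.

34.271°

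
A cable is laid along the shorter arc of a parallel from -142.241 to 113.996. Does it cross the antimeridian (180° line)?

Yes

Naïve |113.996 − -142.241| = 256.237° > 180°, so the shorter arc goes the other way round — across 180°.
Signed shortest Δλ = ((113.996 − -142.241 + 180) mod 360) − 180 = -103.763°.
Going west by 103.763° from -142.241° passes through 180° before reaching +113.996°.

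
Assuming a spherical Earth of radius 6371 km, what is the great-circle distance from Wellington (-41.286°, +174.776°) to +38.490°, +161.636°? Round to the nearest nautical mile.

Δλ = 161.636 − 174.776 = -13.140°.
Δφ = 38.490 − -41.286 = 79.776°.
a = sin²(Δφ/2) + cos φ₁ · cos φ₂ · sin²(Δλ/2) = 0.418951.
c = 2·atan2(√a, √(1−a)) = 1.40798 rad → d = 6371·c ≈ 8970.24 km ≈ 4843.54 nmi.

4844 nmi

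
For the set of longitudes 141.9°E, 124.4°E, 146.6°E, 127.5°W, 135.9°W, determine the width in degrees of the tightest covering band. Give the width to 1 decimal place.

Sort the longitudes: -135.9°, -127.5°, +124.4°, +141.9°, +146.6°.
Eastward gaps between consecutive values (wrapping around): 8.4°, 251.9°, 17.5°, 4.7°, 77.5°.
Largest gap = 251.9° ⇒ minimal covering band is its complement: 360° − 251.9° = 108.1°.
Band runs from +124.4° eastward to -127.5°, crossing the antimeridian.

108.1°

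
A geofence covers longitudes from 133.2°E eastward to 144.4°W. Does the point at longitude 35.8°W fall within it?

Band width going east from +133.2° to -144.4°: ((-144.4 − 133.2) mod 360) = 82.4°.
Offset of -35.8° east of the west edge: ((-35.8 − 133.2) mod 360) = 191.0°.
191.0° > 82.4° ⇒ outside.

No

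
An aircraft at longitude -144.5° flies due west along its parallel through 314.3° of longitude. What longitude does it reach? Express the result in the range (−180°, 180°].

-98.8°

Start at -144.5°; shift −314.3° → -458.8°.
-458.8° lies outside (−180°, 180°]; add 360° → -98.8°.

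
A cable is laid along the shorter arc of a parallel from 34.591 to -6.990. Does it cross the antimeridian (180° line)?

No

Signed shortest Δλ = ((-6.990 − 34.591 + 180) mod 360) − 180 = -41.581°.
Going west by 41.581° from +34.591° reaches -6.990° without touching 180°.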